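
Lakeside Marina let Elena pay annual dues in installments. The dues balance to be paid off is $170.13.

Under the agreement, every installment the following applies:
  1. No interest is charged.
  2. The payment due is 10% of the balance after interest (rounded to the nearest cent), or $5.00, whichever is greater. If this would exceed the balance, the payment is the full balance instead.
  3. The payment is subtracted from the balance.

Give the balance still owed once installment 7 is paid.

$81.38

Installment 1: opening $170.13; payment $17.01; balance $153.12
Installment 2: opening $153.12; payment $15.31; balance $137.81
Installment 3: opening $137.81; payment $13.78; balance $124.03
Installment 4: opening $124.03; payment $12.40; balance $111.63
Installment 5: opening $111.63; payment $11.16; balance $100.47
Installment 6: opening $100.47; payment $10.05; balance $90.42
Installment 7: opening $90.42; payment $9.04; balance $81.38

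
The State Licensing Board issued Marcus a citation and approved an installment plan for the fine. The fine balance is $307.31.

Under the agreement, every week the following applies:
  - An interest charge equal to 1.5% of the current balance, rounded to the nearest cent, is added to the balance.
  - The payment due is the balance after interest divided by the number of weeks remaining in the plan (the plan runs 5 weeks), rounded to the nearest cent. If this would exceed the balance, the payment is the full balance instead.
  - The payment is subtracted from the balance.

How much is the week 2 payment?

Week 1: opening $307.31; interest $4.61 → $311.92; payment $62.38; balance $249.54
Week 2: opening $249.54; interest $3.74 → $253.28; payment $63.32; balance $189.96

$63.32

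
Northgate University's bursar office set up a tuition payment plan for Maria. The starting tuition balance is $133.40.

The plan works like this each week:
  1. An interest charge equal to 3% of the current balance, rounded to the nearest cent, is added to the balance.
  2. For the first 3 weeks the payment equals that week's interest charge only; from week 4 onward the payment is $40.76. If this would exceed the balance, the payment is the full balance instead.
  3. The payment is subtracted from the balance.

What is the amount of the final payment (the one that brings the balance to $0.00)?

Week 1: $133.40 +$4.00 interest = $137.40; pay $4.00 → $133.40
Week 2: $133.40 +$4.00 interest = $137.40; pay $4.00 → $133.40
Week 3: $133.40 +$4.00 interest = $137.40; pay $4.00 → $133.40
Week 4: $133.40 +$4.00 interest = $137.40; pay $40.76 → $96.64
Week 5: $96.64 +$2.90 interest = $99.54; pay $40.76 → $58.78
Week 6: $58.78 +$1.76 interest = $60.54; pay $40.76 → $19.78
Week 7: $19.78 +$0.59 interest = $20.37; pay $20.37 → $0.00

$20.37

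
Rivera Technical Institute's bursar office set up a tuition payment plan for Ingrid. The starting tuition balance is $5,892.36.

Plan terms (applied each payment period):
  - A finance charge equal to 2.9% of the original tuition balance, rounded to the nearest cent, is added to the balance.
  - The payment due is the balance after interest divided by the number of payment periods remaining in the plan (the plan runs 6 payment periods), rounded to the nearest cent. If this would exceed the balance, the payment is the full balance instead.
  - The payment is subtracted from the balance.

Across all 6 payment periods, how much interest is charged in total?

$1,025.28

Payment period 1: opening $5,892.36; interest $170.88 → $6,063.24; payment $1,010.54; balance $5,052.70
Payment period 2: opening $5,052.70; interest $170.88 → $5,223.58; payment $1,044.72; balance $4,178.86
Payment period 3: opening $4,178.86; interest $170.88 → $4,349.74; payment $1,087.44; balance $3,262.30
Payment period 4: opening $3,262.30; interest $170.88 → $3,433.18; payment $1,144.39; balance $2,288.79
Payment period 5: opening $2,288.79; interest $170.88 → $2,459.67; payment $1,229.84; balance $1,229.83
Payment period 6: opening $1,229.83; interest $170.88 → $1,400.71; payment $1,400.71; balance $0.00
Total interest: $170.88 + $170.88 + $170.88 + $170.88 + $170.88 + $170.88 = $1,025.28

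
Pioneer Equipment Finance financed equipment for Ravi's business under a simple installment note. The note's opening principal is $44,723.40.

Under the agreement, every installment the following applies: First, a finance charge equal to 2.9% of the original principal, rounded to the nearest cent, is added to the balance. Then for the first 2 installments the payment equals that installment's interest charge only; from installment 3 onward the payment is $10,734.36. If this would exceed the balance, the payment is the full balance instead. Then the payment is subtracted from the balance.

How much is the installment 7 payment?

$8,270.86

# | Opening | Interest | Payment | End bal
1 | $44,723.40 | $1,296.98 | $1,296.98 | $44,723.40
2 | $44,723.40 | $1,296.98 | $1,296.98 | $44,723.40
3 | $44,723.40 | $1,296.98 | $10,734.36 | $35,286.02
4 | $35,286.02 | $1,296.98 | $10,734.36 | $25,848.64
5 | $25,848.64 | $1,296.98 | $10,734.36 | $16,411.26
6 | $16,411.26 | $1,296.98 | $10,734.36 | $6,973.88
7 | $6,973.88 | $1,296.98 | $8,270.86 | $0.00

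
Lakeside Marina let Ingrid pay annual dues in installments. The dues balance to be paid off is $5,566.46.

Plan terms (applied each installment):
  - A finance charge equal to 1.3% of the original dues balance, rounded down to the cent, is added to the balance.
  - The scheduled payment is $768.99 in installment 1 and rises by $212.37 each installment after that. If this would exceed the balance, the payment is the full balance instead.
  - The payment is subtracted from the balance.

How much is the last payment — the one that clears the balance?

$1,578.08

Installment 1: opening $5,566.46; interest $72.36 → $5,638.82; payment $768.99; balance $4,869.83
Installment 2: opening $4,869.83; interest $72.36 → $4,942.19; payment $981.36; balance $3,960.83
Installment 3: opening $3,960.83; interest $72.36 → $4,033.19; payment $1,193.73; balance $2,839.46
Installment 4: opening $2,839.46; interest $72.36 → $2,911.82; payment $1,406.10; balance $1,505.72
Installment 5: opening $1,505.72; interest $72.36 → $1,578.08; payment $1,578.08; balance $0.00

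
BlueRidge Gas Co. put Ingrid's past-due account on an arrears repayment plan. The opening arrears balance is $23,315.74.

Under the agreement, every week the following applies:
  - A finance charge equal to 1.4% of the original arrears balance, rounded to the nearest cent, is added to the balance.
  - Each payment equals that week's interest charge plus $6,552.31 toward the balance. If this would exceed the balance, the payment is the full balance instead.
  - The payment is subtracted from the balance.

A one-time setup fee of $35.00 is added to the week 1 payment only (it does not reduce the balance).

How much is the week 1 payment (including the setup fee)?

$6,913.73

Week 1: opening $23,315.74; interest $326.42 → $23,642.16; payment $6,878.73 (+ $35.00 fee); balance $16,763.43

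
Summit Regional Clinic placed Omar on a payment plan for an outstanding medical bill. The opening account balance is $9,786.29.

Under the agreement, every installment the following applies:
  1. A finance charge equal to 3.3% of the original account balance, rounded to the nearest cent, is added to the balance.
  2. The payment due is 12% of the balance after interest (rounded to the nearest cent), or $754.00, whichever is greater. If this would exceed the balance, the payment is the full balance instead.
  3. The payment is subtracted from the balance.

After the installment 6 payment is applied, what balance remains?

Installment 1: $9,786.29 +$322.95 interest = $10,109.24; pay $1,213.11 → $8,896.13
Installment 2: $8,896.13 +$322.95 interest = $9,219.08; pay $1,106.29 → $8,112.79
Installment 3: $8,112.79 +$322.95 interest = $8,435.74; pay $1,012.29 → $7,423.45
Installment 4: $7,423.45 +$322.95 interest = $7,746.40; pay $929.57 → $6,816.83
Installment 5: $6,816.83 +$322.95 interest = $7,139.78; pay $856.77 → $6,283.01
Installment 6: $6,283.01 +$322.95 interest = $6,605.96; pay $792.72 → $5,813.24

$5,813.24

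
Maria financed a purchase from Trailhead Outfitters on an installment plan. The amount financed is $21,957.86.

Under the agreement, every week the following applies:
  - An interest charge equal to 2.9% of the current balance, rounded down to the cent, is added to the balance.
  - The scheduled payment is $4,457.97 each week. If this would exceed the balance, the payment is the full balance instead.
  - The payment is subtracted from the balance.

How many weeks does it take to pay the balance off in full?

6

Week 1: $21,957.86 +$636.77 interest = $22,594.63; pay $4,457.97 → $18,136.66
Week 2: $18,136.66 +$525.96 interest = $18,662.62; pay $4,457.97 → $14,204.65
Week 3: $14,204.65 +$411.93 interest = $14,616.58; pay $4,457.97 → $10,158.61
Week 4: $10,158.61 +$294.59 interest = $10,453.20; pay $4,457.97 → $5,995.23
Week 5: $5,995.23 +$173.86 interest = $6,169.09; pay $4,457.97 → $1,711.12
Week 6: $1,711.12 +$49.62 interest = $1,760.74; pay $1,760.74 → $0.00
Balance reaches $0.00 in week 6.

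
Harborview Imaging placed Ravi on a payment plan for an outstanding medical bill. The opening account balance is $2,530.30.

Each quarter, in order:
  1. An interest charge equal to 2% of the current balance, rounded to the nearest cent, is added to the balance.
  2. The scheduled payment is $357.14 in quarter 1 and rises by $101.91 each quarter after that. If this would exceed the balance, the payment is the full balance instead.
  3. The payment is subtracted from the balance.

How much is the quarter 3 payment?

$560.96

Quarter 1: $2,530.30 +$50.61 interest = $2,580.91; pay $357.14 → $2,223.77
Quarter 2: $2,223.77 +$44.48 interest = $2,268.25; pay $459.05 → $1,809.20
Quarter 3: $1,809.20 +$36.18 interest = $1,845.38; pay $560.96 → $1,284.42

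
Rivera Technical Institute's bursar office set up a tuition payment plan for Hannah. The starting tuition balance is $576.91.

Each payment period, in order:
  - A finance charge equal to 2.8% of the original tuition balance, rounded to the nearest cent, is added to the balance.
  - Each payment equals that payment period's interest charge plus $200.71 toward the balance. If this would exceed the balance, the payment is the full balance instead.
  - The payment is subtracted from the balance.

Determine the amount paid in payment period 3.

# | Opening | Interest | Payment | End bal
1 | $576.91 | $16.15 | $216.86 | $376.20
2 | $376.20 | $16.15 | $216.86 | $175.49
3 | $175.49 | $16.15 | $191.64 | $0.00

$191.64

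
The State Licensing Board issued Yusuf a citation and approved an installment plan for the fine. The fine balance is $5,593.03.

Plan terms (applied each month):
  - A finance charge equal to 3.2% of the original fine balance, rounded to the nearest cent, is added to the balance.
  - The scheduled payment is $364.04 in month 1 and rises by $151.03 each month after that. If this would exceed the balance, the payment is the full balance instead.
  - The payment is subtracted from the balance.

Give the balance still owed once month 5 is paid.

$3,157.43

Month 1: opening $5,593.03; interest $178.98 → $5,772.01; payment $364.04; balance $5,407.97
Month 2: opening $5,407.97; interest $178.98 → $5,586.95; payment $515.07; balance $5,071.88
Month 3: opening $5,071.88; interest $178.98 → $5,250.86; payment $666.10; balance $4,584.76
Month 4: opening $4,584.76; interest $178.98 → $4,763.74; payment $817.13; balance $3,946.61
Month 5: opening $3,946.61; interest $178.98 → $4,125.59; payment $968.16; balance $3,157.43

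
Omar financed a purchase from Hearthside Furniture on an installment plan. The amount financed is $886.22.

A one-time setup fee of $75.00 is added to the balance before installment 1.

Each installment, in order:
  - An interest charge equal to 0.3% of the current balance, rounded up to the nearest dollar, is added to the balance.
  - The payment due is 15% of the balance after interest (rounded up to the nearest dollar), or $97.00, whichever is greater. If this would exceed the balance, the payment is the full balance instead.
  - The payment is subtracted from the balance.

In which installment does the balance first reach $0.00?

Installment 1: opening $961.22; interest $3.00 → $964.22; payment $145.00; balance $819.22
Installment 2: opening $819.22; interest $3.00 → $822.22; payment $124.00; balance $698.22
Installment 3: opening $698.22; interest $3.00 → $701.22; payment $106.00; balance $595.22
Installment 4: opening $595.22; interest $2.00 → $597.22; payment $97.00; balance $500.22
Installment 5: opening $500.22; interest $2.00 → $502.22; payment $97.00; balance $405.22
Installment 6: opening $405.22; interest $2.00 → $407.22; payment $97.00; balance $310.22
Installment 7: opening $310.22; interest $1.00 → $311.22; payment $97.00; balance $214.22
Installment 8: opening $214.22; interest $1.00 → $215.22; payment $97.00; balance $118.22
Installment 9: opening $118.22; interest $1.00 → $119.22; payment $97.00; balance $22.22
Installment 10: opening $22.22; interest $1.00 → $23.22; payment $23.22; balance $0.00
Balance reaches $0.00 in installment 10.

10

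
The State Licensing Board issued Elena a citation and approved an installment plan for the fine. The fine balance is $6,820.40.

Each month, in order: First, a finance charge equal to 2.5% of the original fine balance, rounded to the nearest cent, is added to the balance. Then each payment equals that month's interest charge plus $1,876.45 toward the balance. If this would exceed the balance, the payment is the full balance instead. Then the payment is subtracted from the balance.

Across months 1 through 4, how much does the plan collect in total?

# | Opening | Interest | Payment | End bal
1 | $6,820.40 | $170.51 | $2,046.96 | $4,943.95
2 | $4,943.95 | $170.51 | $2,046.96 | $3,067.50
3 | $3,067.50 | $170.51 | $2,046.96 | $1,191.05
4 | $1,191.05 | $170.51 | $1,361.56 | $0.00
Total paid: $7,502.44

$7,502.44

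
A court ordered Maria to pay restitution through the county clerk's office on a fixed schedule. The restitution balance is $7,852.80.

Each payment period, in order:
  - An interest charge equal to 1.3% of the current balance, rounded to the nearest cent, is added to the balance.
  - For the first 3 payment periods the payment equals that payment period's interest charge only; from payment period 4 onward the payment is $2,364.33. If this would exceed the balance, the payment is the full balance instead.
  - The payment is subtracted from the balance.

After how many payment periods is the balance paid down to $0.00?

7

# | Opening | Interest | Payment | End bal
1 | $7,852.80 | $102.09 | $102.09 | $7,852.80
2 | $7,852.80 | $102.09 | $102.09 | $7,852.80
3 | $7,852.80 | $102.09 | $102.09 | $7,852.80
4 | $7,852.80 | $102.09 | $2,364.33 | $5,590.56
5 | $5,590.56 | $72.68 | $2,364.33 | $3,298.91
6 | $3,298.91 | $42.89 | $2,364.33 | $977.47
7 | $977.47 | $12.71 | $990.18 | $0.00
Balance reaches $0.00 in payment period 7.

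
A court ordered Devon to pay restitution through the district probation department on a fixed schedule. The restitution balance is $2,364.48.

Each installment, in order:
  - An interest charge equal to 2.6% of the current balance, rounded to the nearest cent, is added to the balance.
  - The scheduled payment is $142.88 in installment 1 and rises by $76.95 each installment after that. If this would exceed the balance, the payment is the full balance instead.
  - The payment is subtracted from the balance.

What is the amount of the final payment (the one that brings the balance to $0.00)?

Installment 1: opening $2,364.48; interest $61.48 → $2,425.96; payment $142.88; balance $2,283.08
Installment 2: opening $2,283.08; interest $59.36 → $2,342.44; payment $219.83; balance $2,122.61
Installment 3: opening $2,122.61; interest $55.19 → $2,177.80; payment $296.78; balance $1,881.02
Installment 4: opening $1,881.02; interest $48.91 → $1,929.93; payment $373.73; balance $1,556.20
Installment 5: opening $1,556.20; interest $40.46 → $1,596.66; payment $450.68; balance $1,145.98
Installment 6: opening $1,145.98; interest $29.80 → $1,175.78; payment $527.63; balance $648.15
Installment 7: opening $648.15; interest $16.85 → $665.00; payment $604.58; balance $60.42
Installment 8: opening $60.42; interest $1.57 → $61.99; payment $61.99; balance $0.00

$61.99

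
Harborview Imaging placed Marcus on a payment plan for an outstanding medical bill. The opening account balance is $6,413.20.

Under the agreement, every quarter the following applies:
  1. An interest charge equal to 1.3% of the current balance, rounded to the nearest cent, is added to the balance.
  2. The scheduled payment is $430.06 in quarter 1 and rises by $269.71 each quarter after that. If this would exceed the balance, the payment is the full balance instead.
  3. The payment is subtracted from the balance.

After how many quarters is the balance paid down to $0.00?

7

Quarter 1: $6,413.20 +$83.37 interest = $6,496.57; pay $430.06 → $6,066.51
Quarter 2: $6,066.51 +$78.86 interest = $6,145.37; pay $699.77 → $5,445.60
Quarter 3: $5,445.60 +$70.79 interest = $5,516.39; pay $969.48 → $4,546.91
Quarter 4: $4,546.91 +$59.11 interest = $4,606.02; pay $1,239.19 → $3,366.83
Quarter 5: $3,366.83 +$43.77 interest = $3,410.60; pay $1,508.90 → $1,901.70
Quarter 6: $1,901.70 +$24.72 interest = $1,926.42; pay $1,778.61 → $147.81
Quarter 7: $147.81 +$1.92 interest = $149.73; pay $149.73 → $0.00
Balance reaches $0.00 in quarter 7.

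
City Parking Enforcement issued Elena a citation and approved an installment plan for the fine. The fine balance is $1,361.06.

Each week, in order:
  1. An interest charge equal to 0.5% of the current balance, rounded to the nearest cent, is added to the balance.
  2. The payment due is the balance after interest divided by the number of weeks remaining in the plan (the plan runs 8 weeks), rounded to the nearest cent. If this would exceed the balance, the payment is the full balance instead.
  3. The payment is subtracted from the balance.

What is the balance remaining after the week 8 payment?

$0.00

Week 1: $1,361.06 +$6.81 interest = $1,367.87; pay $170.98 → $1,196.89
Week 2: $1,196.89 +$5.98 interest = $1,202.87; pay $171.84 → $1,031.03
Week 3: $1,031.03 +$5.16 interest = $1,036.19; pay $172.70 → $863.49
Week 4: $863.49 +$4.32 interest = $867.81; pay $173.56 → $694.25
Week 5: $694.25 +$3.47 interest = $697.72; pay $174.43 → $523.29
Week 6: $523.29 +$2.62 interest = $525.91; pay $175.30 → $350.61
Week 7: $350.61 +$1.75 interest = $352.36; pay $176.18 → $176.18
Week 8: $176.18 +$0.88 interest = $177.06; pay $177.06 → $0.00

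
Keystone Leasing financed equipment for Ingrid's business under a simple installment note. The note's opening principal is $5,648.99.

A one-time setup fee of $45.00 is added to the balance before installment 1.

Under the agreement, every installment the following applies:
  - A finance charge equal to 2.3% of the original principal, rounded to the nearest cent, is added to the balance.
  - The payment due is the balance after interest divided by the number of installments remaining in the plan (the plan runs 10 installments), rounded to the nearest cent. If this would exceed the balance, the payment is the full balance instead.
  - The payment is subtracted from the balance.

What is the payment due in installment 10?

Installment 1: $5,693.99 +$129.93 interest = $5,823.92; pay $582.39 → $5,241.53
Installment 2: $5,241.53 +$129.93 interest = $5,371.46; pay $596.83 → $4,774.63
Installment 3: $4,774.63 +$129.93 interest = $4,904.56; pay $613.07 → $4,291.49
Installment 4: $4,291.49 +$129.93 interest = $4,421.42; pay $631.63 → $3,789.79
Installment 5: $3,789.79 +$129.93 interest = $3,919.72; pay $653.29 → $3,266.43
Installment 6: $3,266.43 +$129.93 interest = $3,396.36; pay $679.27 → $2,717.09
Installment 7: $2,717.09 +$129.93 interest = $2,847.02; pay $711.76 → $2,135.26
Installment 8: $2,135.26 +$129.93 interest = $2,265.19; pay $755.06 → $1,510.13
Installment 9: $1,510.13 +$129.93 interest = $1,640.06; pay $820.03 → $820.03
Installment 10: $820.03 +$129.93 interest = $949.96; pay $949.96 → $0.00

$949.96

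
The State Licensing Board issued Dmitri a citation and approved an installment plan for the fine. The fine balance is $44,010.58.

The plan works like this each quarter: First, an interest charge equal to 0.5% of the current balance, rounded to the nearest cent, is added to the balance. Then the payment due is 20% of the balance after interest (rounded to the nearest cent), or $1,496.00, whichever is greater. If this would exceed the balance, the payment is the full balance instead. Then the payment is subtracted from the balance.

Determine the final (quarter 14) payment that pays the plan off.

Quarter 1: opening $44,010.58; interest $220.05 → $44,230.63; payment $8,846.13; balance $35,384.50
Quarter 2: opening $35,384.50; interest $176.92 → $35,561.42; payment $7,112.28; balance $28,449.14
Quarter 3: opening $28,449.14; interest $142.25 → $28,591.39; payment $5,718.28; balance $22,873.11
Quarter 4: opening $22,873.11; interest $114.37 → $22,987.48; payment $4,597.50; balance $18,389.98
Quarter 5: opening $18,389.98; interest $91.95 → $18,481.93; payment $3,696.39; balance $14,785.54
Quarter 6: opening $14,785.54; interest $73.93 → $14,859.47; payment $2,971.89; balance $11,887.58
Quarter 7: opening $11,887.58; interest $59.44 → $11,947.02; payment $2,389.40; balance $9,557.62
Quarter 8: opening $9,557.62; interest $47.79 → $9,605.41; payment $1,921.08; balance $7,684.33
Quarter 9: opening $7,684.33; interest $38.42 → $7,722.75; payment $1,544.55; balance $6,178.20
Quarter 10: opening $6,178.20; interest $30.89 → $6,209.09; payment $1,496.00; balance $4,713.09
Quarter 11: opening $4,713.09; interest $23.57 → $4,736.66; payment $1,496.00; balance $3,240.66
Quarter 12: opening $3,240.66; interest $16.20 → $3,256.86; payment $1,496.00; balance $1,760.86
Quarter 13: opening $1,760.86; interest $8.80 → $1,769.66; payment $1,496.00; balance $273.66
Quarter 14: opening $273.66; interest $1.37 → $275.03; payment $275.03; balance $0.00

$275.03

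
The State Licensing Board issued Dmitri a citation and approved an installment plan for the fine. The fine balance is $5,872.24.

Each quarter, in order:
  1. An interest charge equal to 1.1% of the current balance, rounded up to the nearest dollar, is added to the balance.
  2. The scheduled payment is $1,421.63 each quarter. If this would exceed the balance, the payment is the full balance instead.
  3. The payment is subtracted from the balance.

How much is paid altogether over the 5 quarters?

$6,046.24

Quarter 1: opening $5,872.24; interest $65.00 → $5,937.24; payment $1,421.63; balance $4,515.61
Quarter 2: opening $4,515.61; interest $50.00 → $4,565.61; payment $1,421.63; balance $3,143.98
Quarter 3: opening $3,143.98; interest $35.00 → $3,178.98; payment $1,421.63; balance $1,757.35
Quarter 4: opening $1,757.35; interest $20.00 → $1,777.35; payment $1,421.63; balance $355.72
Quarter 5: opening $355.72; interest $4.00 → $359.72; payment $359.72; balance $0.00
Total paid: $6,046.24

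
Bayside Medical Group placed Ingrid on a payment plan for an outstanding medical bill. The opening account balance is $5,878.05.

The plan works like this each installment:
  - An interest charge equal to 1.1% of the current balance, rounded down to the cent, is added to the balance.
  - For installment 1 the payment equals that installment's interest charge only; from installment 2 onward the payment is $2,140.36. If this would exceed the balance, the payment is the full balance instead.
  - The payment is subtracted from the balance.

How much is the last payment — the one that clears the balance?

$1,722.54

# | Opening | Interest | Payment | End bal
1 | $5,878.05 | $64.65 | $64.65 | $5,878.05
2 | $5,878.05 | $64.65 | $2,140.36 | $3,802.34
3 | $3,802.34 | $41.82 | $2,140.36 | $1,703.80
4 | $1,703.80 | $18.74 | $1,722.54 | $0.00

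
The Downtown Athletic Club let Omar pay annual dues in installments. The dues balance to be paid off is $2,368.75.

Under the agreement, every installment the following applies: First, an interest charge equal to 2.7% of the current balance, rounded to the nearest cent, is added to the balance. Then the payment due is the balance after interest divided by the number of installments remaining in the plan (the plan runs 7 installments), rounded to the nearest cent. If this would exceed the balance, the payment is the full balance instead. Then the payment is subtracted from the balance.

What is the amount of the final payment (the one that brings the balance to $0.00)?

Installment 1: $2,368.75 +$63.96 interest = $2,432.71; pay $347.53 → $2,085.18
Installment 2: $2,085.18 +$56.30 interest = $2,141.48; pay $356.91 → $1,784.57
Installment 3: $1,784.57 +$48.18 interest = $1,832.75; pay $366.55 → $1,466.20
Installment 4: $1,466.20 +$39.59 interest = $1,505.79; pay $376.45 → $1,129.34
Installment 5: $1,129.34 +$30.49 interest = $1,159.83; pay $386.61 → $773.22
Installment 6: $773.22 +$20.88 interest = $794.10; pay $397.05 → $397.05
Installment 7: $397.05 +$10.72 interest = $407.77; pay $407.77 → $0.00

$407.77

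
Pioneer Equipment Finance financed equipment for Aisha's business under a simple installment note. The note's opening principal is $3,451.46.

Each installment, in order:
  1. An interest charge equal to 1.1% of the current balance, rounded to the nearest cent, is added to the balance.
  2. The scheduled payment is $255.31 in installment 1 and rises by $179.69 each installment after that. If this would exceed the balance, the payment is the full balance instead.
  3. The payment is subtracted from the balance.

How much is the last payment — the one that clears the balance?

# | Opening | Interest | Payment | End bal
1 | $3,451.46 | $37.97 | $255.31 | $3,234.12
2 | $3,234.12 | $35.58 | $435.00 | $2,834.70
3 | $2,834.70 | $31.18 | $614.69 | $2,251.19
4 | $2,251.19 | $24.76 | $794.38 | $1,481.57
5 | $1,481.57 | $16.30 | $974.07 | $523.80
6 | $523.80 | $5.76 | $529.56 | $0.00

$529.56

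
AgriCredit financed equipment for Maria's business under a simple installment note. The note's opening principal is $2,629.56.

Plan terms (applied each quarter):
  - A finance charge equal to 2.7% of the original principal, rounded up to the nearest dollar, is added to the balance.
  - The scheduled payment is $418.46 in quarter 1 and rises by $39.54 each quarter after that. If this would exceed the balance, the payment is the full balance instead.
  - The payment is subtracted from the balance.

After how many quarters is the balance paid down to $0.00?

6

Quarter 1: opening $2,629.56; interest $71.00 → $2,700.56; payment $418.46; balance $2,282.10
Quarter 2: opening $2,282.10; interest $71.00 → $2,353.10; payment $458.00; balance $1,895.10
Quarter 3: opening $1,895.10; interest $71.00 → $1,966.10; payment $497.54; balance $1,468.56
Quarter 4: opening $1,468.56; interest $71.00 → $1,539.56; payment $537.08; balance $1,002.48
Quarter 5: opening $1,002.48; interest $71.00 → $1,073.48; payment $576.62; balance $496.86
Quarter 6: opening $496.86; interest $71.00 → $567.86; payment $567.86; balance $0.00
Balance reaches $0.00 in quarter 6.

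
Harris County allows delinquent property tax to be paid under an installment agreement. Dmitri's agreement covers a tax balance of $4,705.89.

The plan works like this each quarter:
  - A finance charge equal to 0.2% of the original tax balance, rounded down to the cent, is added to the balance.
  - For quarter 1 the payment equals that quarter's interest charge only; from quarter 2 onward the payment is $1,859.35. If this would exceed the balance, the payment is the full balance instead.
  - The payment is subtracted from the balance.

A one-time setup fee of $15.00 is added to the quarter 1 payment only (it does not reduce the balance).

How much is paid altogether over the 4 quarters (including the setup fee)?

$4,758.53

Quarter 1: opening $4,705.89; interest $9.41 → $4,715.30; payment $9.41 (+ $15.00 fee); balance $4,705.89
Quarter 2: opening $4,705.89; interest $9.41 → $4,715.30; payment $1,859.35; balance $2,855.95
Quarter 3: opening $2,855.95; interest $9.41 → $2,865.36; payment $1,859.35; balance $1,006.01
Quarter 4: opening $1,006.01; interest $9.41 → $1,015.42; payment $1,015.42; balance $0.00
Total paid: $4,758.53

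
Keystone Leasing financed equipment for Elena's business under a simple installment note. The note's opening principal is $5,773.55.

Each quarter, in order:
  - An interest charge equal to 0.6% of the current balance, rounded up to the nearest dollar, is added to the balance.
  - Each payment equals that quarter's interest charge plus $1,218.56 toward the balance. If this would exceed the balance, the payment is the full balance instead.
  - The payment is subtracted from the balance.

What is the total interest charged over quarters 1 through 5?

Quarter 1: $5,773.55 +$35.00 interest = $5,808.55; pay $1,253.56 → $4,554.99
Quarter 2: $4,554.99 +$28.00 interest = $4,582.99; pay $1,246.56 → $3,336.43
Quarter 3: $3,336.43 +$21.00 interest = $3,357.43; pay $1,239.56 → $2,117.87
Quarter 4: $2,117.87 +$13.00 interest = $2,130.87; pay $1,231.56 → $899.31
Quarter 5: $899.31 +$6.00 interest = $905.31; pay $905.31 → $0.00
Total interest: $35.00 + $28.00 + $21.00 + $13.00 + $6.00 = $103.00

$103.00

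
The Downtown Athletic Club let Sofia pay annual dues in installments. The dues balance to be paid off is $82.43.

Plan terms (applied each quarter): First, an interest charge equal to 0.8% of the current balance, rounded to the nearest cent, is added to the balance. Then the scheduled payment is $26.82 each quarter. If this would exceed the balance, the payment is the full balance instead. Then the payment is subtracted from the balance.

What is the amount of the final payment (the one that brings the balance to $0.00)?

$3.35

# | Opening | Interest | Payment | End bal
1 | $82.43 | $0.66 | $26.82 | $56.27
2 | $56.27 | $0.45 | $26.82 | $29.90
3 | $29.90 | $0.24 | $26.82 | $3.32
4 | $3.32 | $0.03 | $3.35 | $0.00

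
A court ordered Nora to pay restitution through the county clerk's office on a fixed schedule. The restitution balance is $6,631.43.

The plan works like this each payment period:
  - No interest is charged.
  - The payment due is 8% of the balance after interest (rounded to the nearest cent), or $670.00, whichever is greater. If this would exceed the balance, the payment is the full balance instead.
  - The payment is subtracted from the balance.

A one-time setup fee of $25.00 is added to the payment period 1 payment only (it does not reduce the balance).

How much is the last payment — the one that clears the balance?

Payment period 1: $6,631.43 − $670.00 (+ $25.00 fee) → $5,961.43
Payment period 2: $5,961.43 − $670.00 → $5,291.43
Payment period 3: $5,291.43 − $670.00 → $4,621.43
Payment period 4: $4,621.43 − $670.00 → $3,951.43
Payment period 5: $3,951.43 − $670.00 → $3,281.43
Payment period 6: $3,281.43 − $670.00 → $2,611.43
Payment period 7: $2,611.43 − $670.00 → $1,941.43
Payment period 8: $1,941.43 − $670.00 → $1,271.43
Payment period 9: $1,271.43 − $670.00 → $601.43
Payment period 10: $601.43 − $601.43 → $0.00

$601.43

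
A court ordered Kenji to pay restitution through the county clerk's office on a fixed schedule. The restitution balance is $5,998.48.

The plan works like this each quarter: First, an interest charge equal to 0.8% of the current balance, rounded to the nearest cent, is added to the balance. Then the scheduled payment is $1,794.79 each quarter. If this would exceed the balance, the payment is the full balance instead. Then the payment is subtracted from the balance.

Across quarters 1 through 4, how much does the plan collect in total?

Quarter 1: $5,998.48 +$47.99 interest = $6,046.47; pay $1,794.79 → $4,251.68
Quarter 2: $4,251.68 +$34.01 interest = $4,285.69; pay $1,794.79 → $2,490.90
Quarter 3: $2,490.90 +$19.93 interest = $2,510.83; pay $1,794.79 → $716.04
Quarter 4: $716.04 +$5.73 interest = $721.77; pay $721.77 → $0.00
Total paid: $6,106.14

$6,106.14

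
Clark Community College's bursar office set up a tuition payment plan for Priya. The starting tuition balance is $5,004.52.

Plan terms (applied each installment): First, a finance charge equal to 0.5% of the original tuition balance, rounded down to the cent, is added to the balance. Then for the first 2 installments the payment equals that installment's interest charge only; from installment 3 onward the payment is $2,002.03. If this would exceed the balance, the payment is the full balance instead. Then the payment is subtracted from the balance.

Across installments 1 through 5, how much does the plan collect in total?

Installment 1: $5,004.52 +$25.02 interest = $5,029.54; pay $25.02 → $5,004.52
Installment 2: $5,004.52 +$25.02 interest = $5,029.54; pay $25.02 → $5,004.52
Installment 3: $5,004.52 +$25.02 interest = $5,029.54; pay $2,002.03 → $3,027.51
Installment 4: $3,027.51 +$25.02 interest = $3,052.53; pay $2,002.03 → $1,050.50
Installment 5: $1,050.50 +$25.02 interest = $1,075.52; pay $1,075.52 → $0.00
Total paid: $5,129.62

$5,129.62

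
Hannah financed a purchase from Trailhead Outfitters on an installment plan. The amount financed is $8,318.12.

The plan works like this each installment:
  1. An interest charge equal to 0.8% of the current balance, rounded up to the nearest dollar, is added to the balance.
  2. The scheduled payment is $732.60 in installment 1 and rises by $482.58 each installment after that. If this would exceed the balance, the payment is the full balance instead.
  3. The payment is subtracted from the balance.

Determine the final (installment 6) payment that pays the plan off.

# | Opening | Interest | Payment | End bal
1 | $8,318.12 | $67.00 | $732.60 | $7,652.52
2 | $7,652.52 | $62.00 | $1,215.18 | $6,499.34
3 | $6,499.34 | $52.00 | $1,697.76 | $4,853.58
4 | $4,853.58 | $39.00 | $2,180.34 | $2,712.24
5 | $2,712.24 | $22.00 | $2,662.92 | $71.32
6 | $71.32 | $1.00 | $72.32 | $0.00

$72.32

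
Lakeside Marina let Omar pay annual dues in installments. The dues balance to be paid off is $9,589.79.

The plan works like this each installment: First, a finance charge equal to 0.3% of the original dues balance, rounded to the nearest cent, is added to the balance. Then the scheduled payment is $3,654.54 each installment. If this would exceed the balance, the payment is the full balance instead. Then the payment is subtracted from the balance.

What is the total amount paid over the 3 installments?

Installment 1: $9,589.79 +$28.77 interest = $9,618.56; pay $3,654.54 → $5,964.02
Installment 2: $5,964.02 +$28.77 interest = $5,992.79; pay $3,654.54 → $2,338.25
Installment 3: $2,338.25 +$28.77 interest = $2,367.02; pay $2,367.02 → $0.00
Total paid: $9,676.10

$9,676.10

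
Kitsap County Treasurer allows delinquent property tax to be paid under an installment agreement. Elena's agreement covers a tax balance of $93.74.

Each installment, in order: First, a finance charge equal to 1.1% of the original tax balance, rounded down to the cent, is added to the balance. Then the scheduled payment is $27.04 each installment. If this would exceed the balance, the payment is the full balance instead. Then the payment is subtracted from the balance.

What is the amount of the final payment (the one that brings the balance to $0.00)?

Installment 1: opening $93.74; interest $1.03 → $94.77; payment $27.04; balance $67.73
Installment 2: opening $67.73; interest $1.03 → $68.76; payment $27.04; balance $41.72
Installment 3: opening $41.72; interest $1.03 → $42.75; payment $27.04; balance $15.71
Installment 4: opening $15.71; interest $1.03 → $16.74; payment $16.74; balance $0.00

$16.74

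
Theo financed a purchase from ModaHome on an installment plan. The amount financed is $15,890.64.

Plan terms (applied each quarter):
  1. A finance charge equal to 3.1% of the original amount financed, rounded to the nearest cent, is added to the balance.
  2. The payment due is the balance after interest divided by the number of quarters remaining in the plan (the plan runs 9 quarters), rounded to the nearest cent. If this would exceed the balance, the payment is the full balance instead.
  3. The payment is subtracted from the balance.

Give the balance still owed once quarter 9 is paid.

Quarter 1: $15,890.64 +$492.61 interest = $16,383.25; pay $1,820.36 → $14,562.89
Quarter 2: $14,562.89 +$492.61 interest = $15,055.50; pay $1,881.94 → $13,173.56
Quarter 3: $13,173.56 +$492.61 interest = $13,666.17; pay $1,952.31 → $11,713.86
Quarter 4: $11,713.86 +$492.61 interest = $12,206.47; pay $2,034.41 → $10,172.06
Quarter 5: $10,172.06 +$492.61 interest = $10,664.67; pay $2,132.93 → $8,531.74
Quarter 6: $8,531.74 +$492.61 interest = $9,024.35; pay $2,256.09 → $6,768.26
Quarter 7: $6,768.26 +$492.61 interest = $7,260.87; pay $2,420.29 → $4,840.58
Quarter 8: $4,840.58 +$492.61 interest = $5,333.19; pay $2,666.60 → $2,666.59
Quarter 9: $2,666.59 +$492.61 interest = $3,159.20; pay $3,159.20 → $0.00

$0.00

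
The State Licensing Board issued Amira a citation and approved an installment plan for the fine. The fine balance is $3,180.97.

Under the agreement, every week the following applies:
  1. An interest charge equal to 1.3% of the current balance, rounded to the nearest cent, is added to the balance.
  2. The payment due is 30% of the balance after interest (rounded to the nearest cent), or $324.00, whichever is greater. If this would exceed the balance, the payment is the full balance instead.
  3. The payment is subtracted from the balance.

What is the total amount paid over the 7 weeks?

$3,306.26

Week 1: $3,180.97 +$41.35 interest = $3,222.32; pay $966.70 → $2,255.62
Week 2: $2,255.62 +$29.32 interest = $2,284.94; pay $685.48 → $1,599.46
Week 3: $1,599.46 +$20.79 interest = $1,620.25; pay $486.08 → $1,134.17
Week 4: $1,134.17 +$14.74 interest = $1,148.91; pay $344.67 → $804.24
Week 5: $804.24 +$10.46 interest = $814.70; pay $324.00 → $490.70
Week 6: $490.70 +$6.38 interest = $497.08; pay $324.00 → $173.08
Week 7: $173.08 +$2.25 interest = $175.33; pay $175.33 → $0.00
Total paid: $3,306.26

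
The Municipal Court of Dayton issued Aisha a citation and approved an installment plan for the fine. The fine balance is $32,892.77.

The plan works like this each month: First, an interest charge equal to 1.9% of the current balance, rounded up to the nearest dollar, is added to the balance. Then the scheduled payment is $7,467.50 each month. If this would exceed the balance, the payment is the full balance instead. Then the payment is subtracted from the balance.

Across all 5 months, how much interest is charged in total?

$1,801.00

Month 1: $32,892.77 +$625.00 interest = $33,517.77; pay $7,467.50 → $26,050.27
Month 2: $26,050.27 +$495.00 interest = $26,545.27; pay $7,467.50 → $19,077.77
Month 3: $19,077.77 +$363.00 interest = $19,440.77; pay $7,467.50 → $11,973.27
Month 4: $11,973.27 +$228.00 interest = $12,201.27; pay $7,467.50 → $4,733.77
Month 5: $4,733.77 +$90.00 interest = $4,823.77; pay $4,823.77 → $0.00
Total interest: $625.00 + $495.00 + $363.00 + $228.00 + $90.00 = $1,801.00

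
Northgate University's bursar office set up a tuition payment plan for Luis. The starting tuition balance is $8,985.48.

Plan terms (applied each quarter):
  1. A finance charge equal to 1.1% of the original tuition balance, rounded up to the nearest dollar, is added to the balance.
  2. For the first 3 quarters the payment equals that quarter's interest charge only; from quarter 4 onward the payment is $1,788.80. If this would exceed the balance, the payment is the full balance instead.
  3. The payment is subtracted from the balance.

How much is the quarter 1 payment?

$99.00

Quarter 1: $8,985.48 +$99.00 interest = $9,084.48; pay $99.00 → $8,985.48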